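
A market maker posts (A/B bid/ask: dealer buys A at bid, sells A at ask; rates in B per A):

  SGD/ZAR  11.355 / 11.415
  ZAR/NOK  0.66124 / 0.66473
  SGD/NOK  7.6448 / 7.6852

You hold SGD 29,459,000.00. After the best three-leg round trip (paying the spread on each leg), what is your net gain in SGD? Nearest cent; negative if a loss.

Net profit: SGD 220,934.16

Best loop SGD → NOK → ZAR → SGD:
SGD 29,459,000.00 × 7.6448 (sell SGD at bid) = NOK 225,208,163.20
NOK 225,208,163.20 ÷ 0.66473 (buy ZAR at ask) = ZAR 338,796,448.48
ZAR 338,796,448.48 ÷ 11.415 (buy SGD at ask) = SGD 29,679,934.16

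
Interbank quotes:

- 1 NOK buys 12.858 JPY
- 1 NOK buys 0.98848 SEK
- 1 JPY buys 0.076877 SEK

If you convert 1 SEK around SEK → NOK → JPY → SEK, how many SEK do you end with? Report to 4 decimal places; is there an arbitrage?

Around SEK → NOK → JPY → SEK: 1 ÷ 0.98848 × 12.858 × 0.076877 = 1.000005
Product ≈ 1 (deviation 0.000%, within rounding noise).

1.0000 (no arbitrage)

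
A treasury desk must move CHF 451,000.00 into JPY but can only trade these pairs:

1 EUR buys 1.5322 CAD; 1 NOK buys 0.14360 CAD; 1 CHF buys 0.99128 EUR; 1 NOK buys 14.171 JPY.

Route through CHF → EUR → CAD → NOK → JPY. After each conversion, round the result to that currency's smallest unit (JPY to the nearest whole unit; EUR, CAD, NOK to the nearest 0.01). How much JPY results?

JPY 67,598,087

CHF 451,000.00 × 0.99128 = EUR 447,067.28
EUR 447,067.28 × 1.5322 = CAD 684,996.49
CAD 684,996.49 ÷ 0.14360 = NOK 4,770,170.54
NOK 4,770,170.54 × 14.171 = JPY 67,598,087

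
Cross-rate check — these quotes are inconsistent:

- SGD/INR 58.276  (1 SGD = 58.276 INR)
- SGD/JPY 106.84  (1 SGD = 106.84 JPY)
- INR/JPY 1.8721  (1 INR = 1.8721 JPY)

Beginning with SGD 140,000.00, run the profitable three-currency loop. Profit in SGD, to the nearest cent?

Profitable loop is SGD → INR → JPY → SGD:
SGD 140,000.00 × 58.276 = INR 8,158,640.00
INR 8,158,640.00 × 1.8721 = JPY 15,273,790
JPY 15,273,790 ÷ 106.84 = SGD 142,959.47
Profit = SGD 142,959.47 − SGD 140,000.00

Profit: SGD 2,959.47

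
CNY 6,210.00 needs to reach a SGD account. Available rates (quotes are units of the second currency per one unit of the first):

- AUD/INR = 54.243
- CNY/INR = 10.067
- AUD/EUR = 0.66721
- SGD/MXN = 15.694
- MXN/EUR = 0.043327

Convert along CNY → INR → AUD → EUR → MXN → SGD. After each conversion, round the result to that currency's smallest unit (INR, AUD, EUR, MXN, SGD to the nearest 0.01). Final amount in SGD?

SGD 1,130.88

CNY 6,210.00 × 10.067 = INR 62,516.07
INR 62,516.07 ÷ 54.243 = AUD 1,152.52
AUD 1,152.52 × 0.66721 = EUR 768.97
EUR 768.97 ÷ 0.043327 = MXN 17,748.06
MXN 17,748.06 ÷ 15.694 = SGD 1,130.88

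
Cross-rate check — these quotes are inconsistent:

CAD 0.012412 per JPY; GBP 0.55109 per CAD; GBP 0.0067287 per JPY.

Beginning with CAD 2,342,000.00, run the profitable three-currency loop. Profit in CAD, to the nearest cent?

Profitable loop is CAD → GBP → JPY → CAD:
CAD 2,342,000.00 × 0.55109 = GBP 1,290,652.78
GBP 1,290,652.78 ÷ 0.0067287 = JPY 191,813,096
JPY 191,813,096 × 0.012412 = CAD 2,380,784.15
Profit = CAD 2,380,784.15 − CAD 2,342,000.00

Profit: CAD 38,784.15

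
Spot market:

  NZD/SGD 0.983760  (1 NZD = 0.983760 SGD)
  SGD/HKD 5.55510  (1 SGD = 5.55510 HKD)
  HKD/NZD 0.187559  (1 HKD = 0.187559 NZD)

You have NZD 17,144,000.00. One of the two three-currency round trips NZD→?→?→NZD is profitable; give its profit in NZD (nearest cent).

Profitable loop is NZD → SGD → HKD → NZD:
NZD 17,144,000.00 × 0.983760 = SGD 16,865,581.44
SGD 16,865,581.44 × 5.55510 = HKD 93,689,991.46
HKD 93,689,991.46 × 0.187559 = NZD 17,572,401.11
Profit = NZD 17,572,401.11 − NZD 17,144,000.00

Profit: NZD 428,401.11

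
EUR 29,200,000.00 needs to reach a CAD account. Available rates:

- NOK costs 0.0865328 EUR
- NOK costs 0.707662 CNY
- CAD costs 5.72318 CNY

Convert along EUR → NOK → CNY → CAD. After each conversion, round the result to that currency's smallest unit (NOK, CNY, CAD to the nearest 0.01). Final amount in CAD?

CAD 41,724,444.67

EUR 29,200,000.00 ÷ 0.0865328 = NOK 337,444,298.58
NOK 337,444,298.58 × 0.707662 = CNY 238,796,507.22
CNY 238,796,507.22 ÷ 5.72318 = CAD 41,724,444.67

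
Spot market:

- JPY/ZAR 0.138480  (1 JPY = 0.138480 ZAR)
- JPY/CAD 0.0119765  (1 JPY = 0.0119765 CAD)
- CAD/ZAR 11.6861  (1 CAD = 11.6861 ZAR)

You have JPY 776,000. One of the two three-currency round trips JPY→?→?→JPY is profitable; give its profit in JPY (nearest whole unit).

Profit: JPY 8,285

Profitable loop is JPY → CAD → ZAR → JPY:
JPY 776,000 × 0.0119765 = CAD 9,293.76
CAD 9,293.76 × 11.6861 = ZAR 108,607.86
ZAR 108,607.86 ÷ 0.138480 = JPY 784,285
Profit = JPY 784,285 − JPY 776,000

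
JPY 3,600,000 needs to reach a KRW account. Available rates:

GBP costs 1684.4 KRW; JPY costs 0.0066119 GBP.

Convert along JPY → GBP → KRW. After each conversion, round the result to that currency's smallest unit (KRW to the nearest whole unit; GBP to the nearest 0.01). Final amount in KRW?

KRW 40,093,504

JPY 3,600,000 × 0.0066119 = GBP 23,802.84
GBP 23,802.84 × 1684.4 = KRW 40,093,504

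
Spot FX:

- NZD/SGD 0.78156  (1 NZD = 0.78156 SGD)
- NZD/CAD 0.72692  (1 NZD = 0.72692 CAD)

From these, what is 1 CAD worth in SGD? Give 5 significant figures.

1 CAD ÷ 0.72692 = 1.37567 NZD
1.37567 NZD × 0.78156 = 1.07517 SGD

CAD/SGD = 1.0752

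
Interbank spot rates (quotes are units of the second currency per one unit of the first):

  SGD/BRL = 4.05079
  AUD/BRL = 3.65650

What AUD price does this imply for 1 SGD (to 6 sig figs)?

1 SGD × 4.05079 = 4.05079 BRL
4.05079 BRL ÷ 3.65650 = 1.10783 AUD

SGD/AUD = 1.10783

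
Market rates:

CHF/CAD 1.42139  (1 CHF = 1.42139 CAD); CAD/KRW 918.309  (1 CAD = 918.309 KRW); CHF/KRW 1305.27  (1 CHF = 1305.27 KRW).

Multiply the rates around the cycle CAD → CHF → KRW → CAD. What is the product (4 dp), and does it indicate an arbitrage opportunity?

Around CAD → CHF → KRW → CAD: 1 ÷ 1.42139 × 1305.27 ÷ 918.309 = 0.999996
Product ≈ 1 (deviation 0.000%, within rounding noise).

1.0000 (no arbitrage)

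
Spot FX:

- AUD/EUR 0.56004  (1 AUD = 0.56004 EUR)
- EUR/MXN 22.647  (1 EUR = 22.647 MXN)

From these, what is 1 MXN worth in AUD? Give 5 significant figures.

1 MXN ÷ 22.647 = 0.044156 EUR
0.044156 EUR ÷ 0.56004 = 0.0788443 AUD

MXN/AUD = 0.078844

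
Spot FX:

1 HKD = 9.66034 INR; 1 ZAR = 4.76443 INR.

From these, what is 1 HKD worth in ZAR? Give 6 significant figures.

HKD/ZAR = 2.02760

1 HKD × 9.66034 = 9.66034 INR
9.66034 INR ÷ 4.76443 = 2.0276 ZAR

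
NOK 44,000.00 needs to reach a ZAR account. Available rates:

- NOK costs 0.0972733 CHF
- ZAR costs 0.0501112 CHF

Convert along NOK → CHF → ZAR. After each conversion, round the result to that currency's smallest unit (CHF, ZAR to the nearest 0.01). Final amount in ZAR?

ZAR 85,410.65

NOK 44,000.00 × 0.0972733 = CHF 4,280.03
CHF 4,280.03 ÷ 0.0501112 = ZAR 85,410.65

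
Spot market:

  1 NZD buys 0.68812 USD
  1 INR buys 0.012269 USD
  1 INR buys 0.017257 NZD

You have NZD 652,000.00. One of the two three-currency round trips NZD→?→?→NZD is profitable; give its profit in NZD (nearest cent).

Profitable loop is NZD → INR → USD → NZD:
NZD 652,000.00 ÷ 0.017257 = INR 37,781,769.72
INR 37,781,769.72 × 0.012269 = USD 463,544.53
USD 463,544.53 ÷ 0.68812 = NZD 673,639.09
Profit = NZD 673,639.09 − NZD 652,000.00

Profit: NZD 21,639.09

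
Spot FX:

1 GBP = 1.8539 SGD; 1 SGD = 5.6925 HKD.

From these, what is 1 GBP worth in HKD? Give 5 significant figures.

GBP/HKD = 10.553

1 GBP × 1.8539 = 1.8539 SGD
1.8539 SGD × 5.6925 = 10.5533 HKD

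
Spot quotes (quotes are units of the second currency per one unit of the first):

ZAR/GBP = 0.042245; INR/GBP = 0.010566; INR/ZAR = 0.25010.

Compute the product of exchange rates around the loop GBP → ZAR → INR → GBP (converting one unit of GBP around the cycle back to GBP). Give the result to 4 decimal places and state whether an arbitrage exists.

Around GBP → ZAR → INR → GBP: 1 ÷ 0.042245 ÷ 0.25010 × 0.010566 = 1.000050
Product ≈ 1 (deviation 0.005%, within rounding noise).

1.0000 (no arbitrage)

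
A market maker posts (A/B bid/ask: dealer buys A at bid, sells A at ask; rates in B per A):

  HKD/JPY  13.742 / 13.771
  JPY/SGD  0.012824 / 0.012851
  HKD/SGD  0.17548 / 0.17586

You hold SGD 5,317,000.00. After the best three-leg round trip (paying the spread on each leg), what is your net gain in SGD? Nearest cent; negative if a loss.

Net profit: SGD 11,108.32

Best loop SGD → HKD → JPY → SGD:
SGD 5,317,000.00 ÷ 0.17586 (buy HKD at ask) = HKD 30,234,277.27
HKD 30,234,277.27 × 13.742 (sell HKD at bid) = JPY 415,479,438
JPY 415,479,438 × 0.012824 (sell JPY at bid) = SGD 5,328,108.32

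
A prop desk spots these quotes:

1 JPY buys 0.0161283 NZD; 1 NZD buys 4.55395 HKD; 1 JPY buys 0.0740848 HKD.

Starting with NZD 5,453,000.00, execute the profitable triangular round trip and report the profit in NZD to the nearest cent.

Profitable loop is NZD → JPY → HKD → NZD:
NZD 5,453,000.00 ÷ 0.0161283 = JPY 338,101,350
JPY 338,101,350 × 0.0740848 = HKD 25,048,170.88
HKD 25,048,170.88 ÷ 4.55395 = NZD 5,500,317.50
Profit = NZD 5,500,317.50 − NZD 5,453,000.00

Profit: NZD 47,317.50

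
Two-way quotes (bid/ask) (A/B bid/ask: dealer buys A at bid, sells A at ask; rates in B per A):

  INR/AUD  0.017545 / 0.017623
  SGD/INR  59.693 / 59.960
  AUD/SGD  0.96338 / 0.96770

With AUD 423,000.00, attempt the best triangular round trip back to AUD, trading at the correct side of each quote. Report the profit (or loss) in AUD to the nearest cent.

Net profit: AUD 3,790.53

Best loop AUD → SGD → INR → AUD:
AUD 423,000.00 × 0.96338 (sell AUD at bid) = SGD 407,509.74
SGD 407,509.74 × 59.693 (sell SGD at bid) = INR 24,325,478.91
INR 24,325,478.91 × 0.017545 (sell INR at bid) = AUD 426,790.53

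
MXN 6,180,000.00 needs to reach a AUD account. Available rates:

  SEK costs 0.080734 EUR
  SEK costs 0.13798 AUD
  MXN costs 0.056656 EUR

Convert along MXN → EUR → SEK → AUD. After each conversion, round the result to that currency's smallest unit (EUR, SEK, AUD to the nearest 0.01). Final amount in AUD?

MXN 6,180,000.00 × 0.056656 = EUR 350,134.08
EUR 350,134.08 ÷ 0.080734 = SEK 4,336,885.08
SEK 4,336,885.08 × 0.13798 = AUD 598,403.40

AUD 598,403.40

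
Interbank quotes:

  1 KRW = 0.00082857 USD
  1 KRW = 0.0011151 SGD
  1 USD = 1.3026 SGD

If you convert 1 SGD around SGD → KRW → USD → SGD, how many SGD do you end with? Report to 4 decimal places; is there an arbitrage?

0.9679 (arbitrage exists)

Around SGD → KRW → USD → SGD: 1 ÷ 0.0011151 × 0.00082857 × 1.3026 = 0.967891
Product < 1; profitable direction is SGD → USD → KRW → SGD.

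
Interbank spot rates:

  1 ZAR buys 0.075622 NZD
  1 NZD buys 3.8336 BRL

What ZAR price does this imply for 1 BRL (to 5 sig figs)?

BRL/ZAR = 3.4494

1 BRL ÷ 3.8336 = 0.260851 NZD
0.260851 NZD ÷ 0.075622 = 3.44941 ZAR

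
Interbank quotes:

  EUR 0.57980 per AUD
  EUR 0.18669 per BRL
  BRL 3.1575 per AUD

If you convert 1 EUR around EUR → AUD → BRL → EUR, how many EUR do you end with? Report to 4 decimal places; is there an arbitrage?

1.0167 (arbitrage exists)

Around EUR → AUD → BRL → EUR: 1 ÷ 0.57980 × 3.1575 × 0.18669 = 1.016685
Product > 1; profitable direction is EUR → AUD → BRL → EUR.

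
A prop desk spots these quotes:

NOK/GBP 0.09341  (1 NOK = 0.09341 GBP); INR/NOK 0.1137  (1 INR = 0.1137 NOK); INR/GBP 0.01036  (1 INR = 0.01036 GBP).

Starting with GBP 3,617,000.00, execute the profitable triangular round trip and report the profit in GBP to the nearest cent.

Profitable loop is GBP → INR → NOK → GBP:
GBP 3,617,000.00 ÷ 0.01036 = INR 349,131,274.13
INR 349,131,274.13 × 0.1137 = NOK 39,696,225.87
NOK 39,696,225.87 × 0.09341 = GBP 3,708,024.46
Profit = GBP 3,708,024.46 − GBP 3,617,000.00

Profit: GBP 91,024.46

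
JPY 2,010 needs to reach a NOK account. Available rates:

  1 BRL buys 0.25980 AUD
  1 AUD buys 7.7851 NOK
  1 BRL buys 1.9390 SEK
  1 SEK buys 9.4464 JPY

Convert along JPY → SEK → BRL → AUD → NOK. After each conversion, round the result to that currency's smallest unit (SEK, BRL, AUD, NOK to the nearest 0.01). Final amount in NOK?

JPY 2,010 ÷ 9.4464 = SEK 212.78
SEK 212.78 ÷ 1.9390 = BRL 109.74
BRL 109.74 × 0.25980 = AUD 28.51
AUD 28.51 × 7.7851 = NOK 221.95

NOK 221.95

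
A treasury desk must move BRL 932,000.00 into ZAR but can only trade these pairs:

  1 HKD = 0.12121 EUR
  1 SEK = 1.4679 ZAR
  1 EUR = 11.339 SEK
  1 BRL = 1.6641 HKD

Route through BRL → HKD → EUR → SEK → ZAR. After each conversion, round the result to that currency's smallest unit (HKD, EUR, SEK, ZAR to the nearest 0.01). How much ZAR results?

BRL 932,000.00 × 1.6641 = HKD 1,550,941.20
HKD 1,550,941.20 × 0.12121 = EUR 187,989.58
EUR 187,989.58 × 11.339 = SEK 2,131,613.85
SEK 2,131,613.85 × 1.4679 = ZAR 3,128,995.97

ZAR 3,128,995.97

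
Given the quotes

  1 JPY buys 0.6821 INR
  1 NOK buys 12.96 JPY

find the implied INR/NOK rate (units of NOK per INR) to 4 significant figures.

1 INR ÷ 0.6821 = 1.46606 JPY
1.46606 JPY ÷ 12.96 = 0.113122 NOK

INR/NOK = 0.1131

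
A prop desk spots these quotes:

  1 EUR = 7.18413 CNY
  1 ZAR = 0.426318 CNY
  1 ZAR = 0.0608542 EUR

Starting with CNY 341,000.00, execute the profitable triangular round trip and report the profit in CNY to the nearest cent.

Profitable loop is CNY → ZAR → EUR → CNY:
CNY 341,000.00 ÷ 0.426318 = ZAR 799,872.40
ZAR 799,872.40 × 0.0608542 = EUR 48,675.59
EUR 48,675.59 × 7.18413 = CNY 349,691.80
Profit = CNY 349,691.80 − CNY 341,000.00

Profit: CNY 8,691.80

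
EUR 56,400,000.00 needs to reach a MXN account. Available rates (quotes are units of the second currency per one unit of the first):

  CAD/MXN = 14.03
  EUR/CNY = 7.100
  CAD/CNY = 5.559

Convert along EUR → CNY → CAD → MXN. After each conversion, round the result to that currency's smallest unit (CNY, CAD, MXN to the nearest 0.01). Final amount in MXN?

MXN 1,010,644,576.42

EUR 56,400,000.00 × 7.100 = CNY 400,440,000.00
CNY 400,440,000.00 ÷ 5.559 = CAD 72,034,538.59
CAD 72,034,538.59 × 14.03 = MXN 1,010,644,576.42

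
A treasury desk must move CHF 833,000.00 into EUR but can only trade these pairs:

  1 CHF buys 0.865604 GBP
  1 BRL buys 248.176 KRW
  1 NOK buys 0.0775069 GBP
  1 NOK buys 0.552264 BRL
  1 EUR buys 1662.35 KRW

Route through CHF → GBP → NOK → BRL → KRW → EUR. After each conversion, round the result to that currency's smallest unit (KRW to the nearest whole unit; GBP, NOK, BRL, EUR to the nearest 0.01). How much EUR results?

CHF 833,000.00 × 0.865604 = GBP 721,048.13
GBP 721,048.13 ÷ 0.0775069 = NOK 9,303,018.57
NOK 9,303,018.57 × 0.552264 = BRL 5,137,722.25
BRL 5,137,722.25 × 248.176 = KRW 1,275,059,357
KRW 1,275,059,357 ÷ 1662.35 = EUR 767,022.20

EUR 767,022.20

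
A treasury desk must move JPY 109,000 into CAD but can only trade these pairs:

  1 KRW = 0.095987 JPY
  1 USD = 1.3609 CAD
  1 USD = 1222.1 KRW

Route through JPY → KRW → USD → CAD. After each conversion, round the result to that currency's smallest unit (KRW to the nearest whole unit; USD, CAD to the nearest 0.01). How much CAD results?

JPY 109,000 ÷ 0.095987 = KRW 1,135,570
KRW 1,135,570 ÷ 1222.1 = USD 929.20
USD 929.20 × 1.3609 = CAD 1,264.55

CAD 1,264.55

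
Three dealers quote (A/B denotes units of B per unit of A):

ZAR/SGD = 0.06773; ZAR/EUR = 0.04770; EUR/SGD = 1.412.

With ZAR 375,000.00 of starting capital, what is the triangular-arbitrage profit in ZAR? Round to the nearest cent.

Profit: ZAR 2,102.37

Profitable loop is ZAR → SGD → EUR → ZAR:
ZAR 375,000.00 × 0.06773 = SGD 25,398.75
SGD 25,398.75 ÷ 1.412 = EUR 17,987.78
EUR 17,987.78 ÷ 0.04770 = ZAR 377,102.37
Profit = ZAR 377,102.37 − ZAR 375,000.00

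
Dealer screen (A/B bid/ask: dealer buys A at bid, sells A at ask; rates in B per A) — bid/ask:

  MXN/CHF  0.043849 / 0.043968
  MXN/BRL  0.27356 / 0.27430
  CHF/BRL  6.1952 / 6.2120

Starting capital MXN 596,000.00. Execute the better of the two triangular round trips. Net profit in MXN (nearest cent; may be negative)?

Net profit: MXN 940.02

Best loop MXN → BRL → CHF → MXN:
MXN 596,000.00 × 0.27356 (sell MXN at bid) = BRL 163,041.76
BRL 163,041.76 ÷ 6.2120 (buy CHF at ask) = CHF 26,246.26
CHF 26,246.26 ÷ 0.043968 (buy MXN at ask) = MXN 596,940.02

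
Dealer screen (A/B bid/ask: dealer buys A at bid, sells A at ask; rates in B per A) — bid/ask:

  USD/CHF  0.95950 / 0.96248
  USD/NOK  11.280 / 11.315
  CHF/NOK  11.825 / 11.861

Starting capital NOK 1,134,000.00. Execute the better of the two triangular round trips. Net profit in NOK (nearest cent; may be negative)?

Net profit: NOK 3,115.62

Best loop NOK → USD → CHF → NOK:
NOK 1,134,000.00 ÷ 11.315 (buy USD at ask) = USD 100,220.95
USD 100,220.95 × 0.95950 (sell USD at bid) = CHF 96,162.00
CHF 96,162.00 × 11.825 (sell CHF at bid) = NOK 1,137,115.62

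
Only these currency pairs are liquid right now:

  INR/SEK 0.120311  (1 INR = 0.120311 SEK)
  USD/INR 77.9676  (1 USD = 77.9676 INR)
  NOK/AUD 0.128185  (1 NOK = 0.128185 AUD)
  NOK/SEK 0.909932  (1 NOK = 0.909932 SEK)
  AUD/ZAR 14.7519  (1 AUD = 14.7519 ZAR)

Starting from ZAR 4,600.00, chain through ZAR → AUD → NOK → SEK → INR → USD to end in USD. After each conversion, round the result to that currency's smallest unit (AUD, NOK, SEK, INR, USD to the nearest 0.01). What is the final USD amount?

ZAR 4,600.00 ÷ 14.7519 = AUD 311.82
AUD 311.82 ÷ 0.128185 = NOK 2,432.58
NOK 2,432.58 × 0.909932 = SEK 2,213.48
SEK 2,213.48 ÷ 0.120311 = INR 18,397.99
INR 18,397.99 ÷ 77.9676 = USD 235.97

USD 235.97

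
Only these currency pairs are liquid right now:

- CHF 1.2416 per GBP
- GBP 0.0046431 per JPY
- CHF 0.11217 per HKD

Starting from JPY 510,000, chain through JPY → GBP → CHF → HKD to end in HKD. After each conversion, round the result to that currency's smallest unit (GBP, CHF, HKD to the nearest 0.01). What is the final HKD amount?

JPY 510,000 × 0.0046431 = GBP 2,367.98
GBP 2,367.98 × 1.2416 = CHF 2,940.08
CHF 2,940.08 ÷ 0.11217 = HKD 26,210.93

HKD 26,210.93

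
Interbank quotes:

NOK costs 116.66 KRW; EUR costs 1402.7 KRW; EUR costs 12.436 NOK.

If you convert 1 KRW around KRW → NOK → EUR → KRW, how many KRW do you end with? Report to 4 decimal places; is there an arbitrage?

Around KRW → NOK → EUR → KRW: 1 ÷ 116.66 ÷ 12.436 × 1402.7 = 0.966857
Product < 1; profitable direction is KRW → EUR → NOK → KRW.

0.9669 (arbitrage exists)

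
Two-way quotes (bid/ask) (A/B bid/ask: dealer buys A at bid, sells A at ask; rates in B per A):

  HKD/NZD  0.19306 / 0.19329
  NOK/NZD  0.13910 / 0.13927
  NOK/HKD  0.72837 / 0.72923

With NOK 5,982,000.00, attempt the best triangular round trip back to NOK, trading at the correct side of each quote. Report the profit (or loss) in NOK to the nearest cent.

Net profit: NOK 57,947.79

Best loop NOK → HKD → NZD → NOK:
NOK 5,982,000.00 × 0.72837 (sell NOK at bid) = HKD 4,357,109.34
HKD 4,357,109.34 × 0.19306 (sell HKD at bid) = NZD 841,183.53
NZD 841,183.53 ÷ 0.13927 (buy NOK at ask) = NOK 6,039,947.79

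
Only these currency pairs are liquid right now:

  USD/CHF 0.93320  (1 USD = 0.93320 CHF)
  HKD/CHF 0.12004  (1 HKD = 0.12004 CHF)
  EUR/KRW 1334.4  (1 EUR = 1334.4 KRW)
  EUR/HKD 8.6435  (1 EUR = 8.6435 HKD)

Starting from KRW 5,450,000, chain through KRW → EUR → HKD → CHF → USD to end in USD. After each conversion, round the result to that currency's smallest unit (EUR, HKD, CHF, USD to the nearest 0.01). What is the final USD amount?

USD 4,541.00

KRW 5,450,000 ÷ 1334.4 = EUR 4,084.23
EUR 4,084.23 × 8.6435 = HKD 35,302.04
HKD 35,302.04 × 0.12004 = CHF 4,237.66
CHF 4,237.66 ÷ 0.93320 = USD 4,541.00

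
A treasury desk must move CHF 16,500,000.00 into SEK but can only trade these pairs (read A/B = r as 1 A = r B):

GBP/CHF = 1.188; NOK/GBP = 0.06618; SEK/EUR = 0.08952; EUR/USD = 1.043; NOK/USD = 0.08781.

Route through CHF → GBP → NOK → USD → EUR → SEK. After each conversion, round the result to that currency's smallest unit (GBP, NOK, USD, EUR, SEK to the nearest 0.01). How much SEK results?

CHF 16,500,000.00 ÷ 1.188 = GBP 13,888,888.89
GBP 13,888,888.89 ÷ 0.06618 = NOK 209,865,350.41
NOK 209,865,350.41 × 0.08781 = USD 18,428,276.42
USD 18,428,276.42 ÷ 1.043 = EUR 17,668,529.65
EUR 17,668,529.65 ÷ 0.08952 = SEK 197,369,634.16

SEK 197,369,634.16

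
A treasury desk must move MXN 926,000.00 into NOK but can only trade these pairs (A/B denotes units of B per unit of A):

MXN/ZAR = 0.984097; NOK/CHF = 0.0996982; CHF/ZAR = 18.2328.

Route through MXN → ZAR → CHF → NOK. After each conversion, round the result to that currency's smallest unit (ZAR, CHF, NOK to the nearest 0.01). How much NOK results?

NOK 501,312.16

MXN 926,000.00 × 0.984097 = ZAR 911,273.82
ZAR 911,273.82 ÷ 18.2328 = CHF 49,979.92
CHF 49,979.92 ÷ 0.0996982 = NOK 501,312.16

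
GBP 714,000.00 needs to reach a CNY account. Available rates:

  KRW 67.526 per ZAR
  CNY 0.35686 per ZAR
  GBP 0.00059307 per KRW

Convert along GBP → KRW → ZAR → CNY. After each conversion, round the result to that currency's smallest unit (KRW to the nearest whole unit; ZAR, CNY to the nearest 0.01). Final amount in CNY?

CNY 6,362,372.65

GBP 714,000.00 ÷ 0.00059307 = KRW 1,203,905,104
KRW 1,203,905,104 ÷ 67.526 = ZAR 17,828,763.79
ZAR 17,828,763.79 × 0.35686 = CNY 6,362,372.65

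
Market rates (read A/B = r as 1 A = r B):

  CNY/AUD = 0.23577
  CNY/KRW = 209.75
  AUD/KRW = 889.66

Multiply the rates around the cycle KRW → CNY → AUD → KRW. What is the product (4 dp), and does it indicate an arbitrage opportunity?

Around KRW → CNY → AUD → KRW: 1 ÷ 209.75 × 0.23577 × 889.66 = 1.000024
Product ≈ 1 (deviation 0.002%, within rounding noise).

1.0000 (no arbitrage)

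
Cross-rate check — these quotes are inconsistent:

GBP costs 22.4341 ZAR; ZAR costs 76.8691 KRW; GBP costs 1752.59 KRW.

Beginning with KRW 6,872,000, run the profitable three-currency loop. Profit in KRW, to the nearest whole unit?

Profit: KRW 111,981

Profitable loop is KRW → ZAR → GBP → KRW:
KRW 6,872,000 ÷ 76.8691 = ZAR 89,398.73
ZAR 89,398.73 ÷ 22.4341 = GBP 3,984.95
GBP 3,984.95 × 1752.59 = KRW 6,983,981
Profit = KRW 6,983,981 − KRW 6,872,000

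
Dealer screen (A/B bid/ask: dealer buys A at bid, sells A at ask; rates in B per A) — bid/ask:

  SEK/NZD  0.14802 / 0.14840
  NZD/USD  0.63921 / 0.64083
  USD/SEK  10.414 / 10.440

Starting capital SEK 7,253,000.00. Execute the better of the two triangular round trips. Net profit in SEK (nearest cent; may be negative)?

Best loop SEK → USD → NZD → SEK:
SEK 7,253,000.00 ÷ 10.440 (buy USD at ask) = USD 694,731.80
USD 694,731.80 ÷ 0.64083 (buy NZD at ask) = NZD 1,084,112.48
NZD 1,084,112.48 ÷ 0.14840 (buy SEK at ask) = SEK 7,305,340.16

Net profit: SEK 52,340.16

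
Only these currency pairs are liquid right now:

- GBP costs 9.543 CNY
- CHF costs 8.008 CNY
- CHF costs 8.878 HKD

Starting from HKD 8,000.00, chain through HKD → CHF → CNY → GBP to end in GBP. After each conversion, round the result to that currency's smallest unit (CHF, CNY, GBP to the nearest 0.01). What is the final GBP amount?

HKD 8,000.00 ÷ 8.878 = CHF 901.10
CHF 901.10 × 8.008 = CNY 7,216.01
CNY 7,216.01 ÷ 9.543 = GBP 756.16

GBP 756.16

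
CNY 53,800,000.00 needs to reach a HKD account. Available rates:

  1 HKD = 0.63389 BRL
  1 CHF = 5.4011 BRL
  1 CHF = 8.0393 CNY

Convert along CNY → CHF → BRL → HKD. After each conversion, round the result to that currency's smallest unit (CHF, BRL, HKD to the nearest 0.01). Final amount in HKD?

HKD 57,020,675.53

CNY 53,800,000.00 ÷ 8.0393 = CHF 6,692,124.94
CHF 6,692,124.94 × 5.4011 = BRL 36,144,836.01
BRL 36,144,836.01 ÷ 0.63389 = HKD 57,020,675.53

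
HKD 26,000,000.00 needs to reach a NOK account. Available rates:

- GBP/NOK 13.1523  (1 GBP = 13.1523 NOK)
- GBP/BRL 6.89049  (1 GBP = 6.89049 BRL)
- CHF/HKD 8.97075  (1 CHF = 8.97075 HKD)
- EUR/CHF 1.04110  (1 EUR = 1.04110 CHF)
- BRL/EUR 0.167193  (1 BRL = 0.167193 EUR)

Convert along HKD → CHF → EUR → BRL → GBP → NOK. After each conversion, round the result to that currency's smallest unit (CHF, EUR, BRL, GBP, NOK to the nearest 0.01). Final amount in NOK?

NOK 31,782,324.49

HKD 26,000,000.00 ÷ 8.97075 = CHF 2,898,308.39
CHF 2,898,308.39 ÷ 1.04110 = EUR 2,783,890.49
EUR 2,783,890.49 ÷ 0.167193 = BRL 16,650,759.84
BRL 16,650,759.84 ÷ 6.89049 = GBP 2,416,484.15
GBP 2,416,484.15 × 13.1523 = NOK 31,782,324.49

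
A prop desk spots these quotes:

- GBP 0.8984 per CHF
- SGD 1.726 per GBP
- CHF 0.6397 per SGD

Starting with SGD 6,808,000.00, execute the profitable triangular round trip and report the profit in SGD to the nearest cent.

Profit: SGD 55,294.93

Profitable loop is SGD → GBP → CHF → SGD:
SGD 6,808,000.00 ÷ 1.726 = GBP 3,944,380.07
GBP 3,944,380.07 ÷ 0.8984 = CHF 4,390,449.77
CHF 4,390,449.77 ÷ 0.6397 = SGD 6,863,294.93
Profit = SGD 6,863,294.93 − SGD 6,808,000.00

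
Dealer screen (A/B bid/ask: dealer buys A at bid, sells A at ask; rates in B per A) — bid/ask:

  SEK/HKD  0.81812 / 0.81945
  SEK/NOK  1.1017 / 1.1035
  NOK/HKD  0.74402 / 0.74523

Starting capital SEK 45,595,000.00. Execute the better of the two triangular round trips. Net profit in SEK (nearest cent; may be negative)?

Best loop SEK → NOK → HKD → SEK:
SEK 45,595,000.00 × 1.1017 (sell SEK at bid) = NOK 50,232,011.50
NOK 50,232,011.50 × 0.74402 (sell NOK at bid) = HKD 37,373,621.20
HKD 37,373,621.20 ÷ 0.81945 (buy SEK at ask) = SEK 45,608,177.68

Net profit: SEK 13,177.68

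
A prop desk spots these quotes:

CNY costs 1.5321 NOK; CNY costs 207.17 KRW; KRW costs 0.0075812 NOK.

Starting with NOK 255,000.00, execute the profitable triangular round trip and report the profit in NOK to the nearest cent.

Profit: NOK 6,407.41

Profitable loop is NOK → CNY → KRW → NOK:
NOK 255,000.00 ÷ 1.5321 = CNY 166,438.22
CNY 166,438.22 × 207.17 = KRW 34,481,006
KRW 34,481,006 × 0.0075812 = NOK 261,407.41
Profit = NOK 261,407.41 − NOK 255,000.00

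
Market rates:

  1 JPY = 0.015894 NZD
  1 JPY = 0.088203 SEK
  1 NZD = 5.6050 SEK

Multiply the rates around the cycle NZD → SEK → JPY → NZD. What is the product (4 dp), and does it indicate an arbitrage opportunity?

1.0100 (arbitrage exists)

Around NZD → SEK → JPY → NZD: 1 × 5.6050 ÷ 0.088203 × 0.015894 = 1.010010
Product > 1; profitable direction is NZD → SEK → JPY → NZD.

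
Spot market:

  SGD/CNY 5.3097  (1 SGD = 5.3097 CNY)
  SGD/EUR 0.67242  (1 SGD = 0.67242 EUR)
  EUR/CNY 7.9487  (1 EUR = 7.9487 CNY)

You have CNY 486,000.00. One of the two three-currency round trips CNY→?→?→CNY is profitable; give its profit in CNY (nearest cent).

Profit: CNY 3,218.66

Profitable loop is CNY → SGD → EUR → CNY:
CNY 486,000.00 ÷ 5.3097 = SGD 91,530.59
SGD 91,530.59 × 0.67242 = EUR 61,547.00
EUR 61,547.00 × 7.9487 = CNY 489,218.66
Profit = CNY 489,218.66 − CNY 486,000.00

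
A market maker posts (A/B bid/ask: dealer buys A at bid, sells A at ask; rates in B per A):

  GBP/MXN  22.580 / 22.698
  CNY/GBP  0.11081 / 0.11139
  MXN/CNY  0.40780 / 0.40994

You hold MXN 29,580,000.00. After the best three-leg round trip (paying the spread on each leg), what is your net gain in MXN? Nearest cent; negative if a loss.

Best loop MXN → CNY → GBP → MXN:
MXN 29,580,000.00 × 0.40780 (sell MXN at bid) = CNY 12,062,724.00
CNY 12,062,724.00 × 0.11081 (sell CNY at bid) = GBP 1,336,670.45
GBP 1,336,670.45 × 22.580 (sell GBP at bid) = MXN 30,182,018.68

Net profit: MXN 602,018.68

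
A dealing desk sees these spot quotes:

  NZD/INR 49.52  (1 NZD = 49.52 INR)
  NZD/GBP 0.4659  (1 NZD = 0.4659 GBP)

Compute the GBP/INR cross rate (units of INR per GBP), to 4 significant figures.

1 GBP ÷ 0.4659 = 2.14638 NZD
2.14638 NZD × 49.52 = 106.289 INR

GBP/INR = 106.3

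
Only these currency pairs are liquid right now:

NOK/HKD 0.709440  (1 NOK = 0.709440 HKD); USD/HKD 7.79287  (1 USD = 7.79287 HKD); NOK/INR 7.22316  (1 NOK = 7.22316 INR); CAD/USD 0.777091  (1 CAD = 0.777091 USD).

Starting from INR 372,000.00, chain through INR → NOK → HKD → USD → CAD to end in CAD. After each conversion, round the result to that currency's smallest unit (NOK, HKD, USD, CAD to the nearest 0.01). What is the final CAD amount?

INR 372,000.00 ÷ 7.22316 = NOK 51,501.01
NOK 51,501.01 × 0.709440 = HKD 36,536.88
HKD 36,536.88 ÷ 7.79287 = USD 4,688.50
USD 4,688.50 ÷ 0.777091 = CAD 6,033.40

CAD 6,033.40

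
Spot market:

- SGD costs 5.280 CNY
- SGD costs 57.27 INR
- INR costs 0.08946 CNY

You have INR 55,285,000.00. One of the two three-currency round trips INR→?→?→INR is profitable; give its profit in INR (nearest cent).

Profit: INR 1,690,108.32

Profitable loop is INR → SGD → CNY → INR:
INR 55,285,000.00 ÷ 57.27 = SGD 965,339.62
SGD 965,339.62 × 5.280 = CNY 5,096,993.19
CNY 5,096,993.19 ÷ 0.08946 = INR 56,975,108.32
Profit = INR 56,975,108.32 − INR 55,285,000.00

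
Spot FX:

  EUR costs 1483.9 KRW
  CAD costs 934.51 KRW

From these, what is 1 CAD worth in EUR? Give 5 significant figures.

1 CAD × 934.51 = 934.51 KRW
934.51 KRW ÷ 1483.9 = 0.629766 EUR

CAD/EUR = 0.62977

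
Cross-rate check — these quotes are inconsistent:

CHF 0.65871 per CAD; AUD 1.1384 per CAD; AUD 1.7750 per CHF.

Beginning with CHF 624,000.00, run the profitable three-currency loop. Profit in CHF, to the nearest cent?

Profit: CHF 16,888.26

Profitable loop is CHF → AUD → CAD → CHF:
CHF 624,000.00 × 1.7750 = AUD 1,107,600.00
AUD 1,107,600.00 ÷ 1.1384 = CAD 972,944.48
CAD 972,944.48 × 0.65871 = CHF 640,888.26
Profit = CHF 640,888.26 − CHF 624,000.00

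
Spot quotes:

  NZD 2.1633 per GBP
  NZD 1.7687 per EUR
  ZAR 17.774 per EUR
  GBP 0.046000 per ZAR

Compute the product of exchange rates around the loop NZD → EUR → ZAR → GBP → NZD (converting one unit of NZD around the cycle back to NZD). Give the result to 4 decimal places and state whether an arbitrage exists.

Around NZD → EUR → ZAR → GBP → NZD: 1 ÷ 1.7687 × 17.774 × 0.046000 × 2.1633 = 1.000013
Product ≈ 1 (deviation 0.001%, within rounding noise).

1.0000 (no arbitrage)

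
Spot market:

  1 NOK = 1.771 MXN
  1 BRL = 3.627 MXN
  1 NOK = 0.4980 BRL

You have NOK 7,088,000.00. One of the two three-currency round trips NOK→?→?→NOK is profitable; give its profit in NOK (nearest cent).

Profit: NOK 141,063.61

Profitable loop is NOK → BRL → MXN → NOK:
NOK 7,088,000.00 × 0.4980 = BRL 3,529,824.00
BRL 3,529,824.00 × 3.627 = MXN 12,802,671.65
MXN 12,802,671.65 ÷ 1.771 = NOK 7,229,063.61
Profit = NOK 7,229,063.61 − NOK 7,088,000.00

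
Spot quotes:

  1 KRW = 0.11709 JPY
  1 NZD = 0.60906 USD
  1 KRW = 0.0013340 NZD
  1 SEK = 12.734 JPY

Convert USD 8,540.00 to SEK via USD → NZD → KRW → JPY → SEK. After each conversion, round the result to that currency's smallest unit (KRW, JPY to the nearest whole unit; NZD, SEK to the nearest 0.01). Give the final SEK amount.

SEK 96,648.89

USD 8,540.00 ÷ 0.60906 = NZD 14,021.61
NZD 14,021.61 ÷ 0.0013340 = KRW 10,510,952
KRW 10,510,952 × 0.11709 = JPY 1,230,727
JPY 1,230,727 ÷ 12.734 = SEK 96,648.89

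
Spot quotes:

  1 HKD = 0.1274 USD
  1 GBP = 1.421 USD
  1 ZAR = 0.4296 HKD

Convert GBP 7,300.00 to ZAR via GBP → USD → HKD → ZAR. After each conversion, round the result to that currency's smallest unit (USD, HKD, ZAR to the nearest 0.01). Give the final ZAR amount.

ZAR 189,532.31

GBP 7,300.00 × 1.421 = USD 10,373.30
USD 10,373.30 ÷ 0.1274 = HKD 81,423.08
HKD 81,423.08 ÷ 0.4296 = ZAR 189,532.31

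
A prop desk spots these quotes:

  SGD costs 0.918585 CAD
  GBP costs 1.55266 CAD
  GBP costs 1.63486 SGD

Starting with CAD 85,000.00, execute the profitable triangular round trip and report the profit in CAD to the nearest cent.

Profit: CAD 2,881.08

Profitable loop is CAD → SGD → GBP → CAD:
CAD 85,000.00 ÷ 0.918585 = SGD 92,533.63
SGD 92,533.63 ÷ 1.63486 = GBP 56,600.34
GBP 56,600.34 × 1.55266 = CAD 87,881.08
Profit = CAD 87,881.08 − CAD 85,000.00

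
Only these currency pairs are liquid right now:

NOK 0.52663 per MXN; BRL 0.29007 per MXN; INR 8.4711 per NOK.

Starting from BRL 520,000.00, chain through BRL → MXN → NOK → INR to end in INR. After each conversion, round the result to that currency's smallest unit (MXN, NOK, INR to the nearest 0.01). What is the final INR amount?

BRL 520,000.00 ÷ 0.29007 = MXN 1,792,670.73
MXN 1,792,670.73 × 0.52663 = NOK 944,074.19
NOK 944,074.19 × 8.4711 = INR 7,997,346.87

INR 7,997,346.87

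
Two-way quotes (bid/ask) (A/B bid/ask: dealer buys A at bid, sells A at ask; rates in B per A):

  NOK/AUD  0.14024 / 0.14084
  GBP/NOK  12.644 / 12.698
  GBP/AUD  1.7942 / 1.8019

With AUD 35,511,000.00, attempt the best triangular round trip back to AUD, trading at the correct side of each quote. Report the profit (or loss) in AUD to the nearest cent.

Best loop AUD → NOK → GBP → AUD:
AUD 35,511,000.00 ÷ 0.14084 (buy NOK at ask) = NOK 252,137,176.94
NOK 252,137,176.94 ÷ 12.698 (buy GBP at ask) = GBP 19,856,448.02
GBP 19,856,448.02 × 1.7942 (sell GBP at bid) = AUD 35,626,439.03

Net profit: AUD 115,439.03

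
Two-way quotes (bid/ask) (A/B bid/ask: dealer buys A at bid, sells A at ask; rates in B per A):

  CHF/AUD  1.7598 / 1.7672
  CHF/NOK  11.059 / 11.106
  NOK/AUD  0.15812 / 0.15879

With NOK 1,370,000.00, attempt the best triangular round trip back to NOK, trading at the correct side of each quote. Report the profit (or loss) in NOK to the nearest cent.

Best loop NOK → CHF → AUD → NOK:
NOK 1,370,000.00 ÷ 11.106 (buy CHF at ask) = CHF 123,356.74
CHF 123,356.74 × 1.7598 (sell CHF at bid) = AUD 217,083.20
AUD 217,083.20 ÷ 0.15879 (buy NOK at ask) = NOK 1,367,108.75

Net result: NOK -2,891.25 (no profitable arbitrage after spreads)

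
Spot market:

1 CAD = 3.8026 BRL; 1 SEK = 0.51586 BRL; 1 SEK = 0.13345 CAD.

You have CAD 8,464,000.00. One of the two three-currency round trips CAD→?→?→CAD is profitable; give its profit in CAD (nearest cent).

Profit: CAD 140,156.21

Profitable loop is CAD → SEK → BRL → CAD:
CAD 8,464,000.00 ÷ 0.13345 = SEK 63,424,503.56
SEK 63,424,503.56 × 0.51586 = BRL 32,718,164.41
BRL 32,718,164.41 ÷ 3.8026 = CAD 8,604,156.21
Profit = CAD 8,604,156.21 − CAD 8,464,000.00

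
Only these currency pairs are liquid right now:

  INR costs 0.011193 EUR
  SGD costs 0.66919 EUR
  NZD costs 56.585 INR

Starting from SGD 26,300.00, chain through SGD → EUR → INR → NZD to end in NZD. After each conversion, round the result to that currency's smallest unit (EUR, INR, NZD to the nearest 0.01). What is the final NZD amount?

NZD 27,788.01

SGD 26,300.00 × 0.66919 = EUR 17,599.70
EUR 17,599.70 ÷ 0.011193 = INR 1,572,384.53
INR 1,572,384.53 ÷ 56.585 = NZD 27,788.01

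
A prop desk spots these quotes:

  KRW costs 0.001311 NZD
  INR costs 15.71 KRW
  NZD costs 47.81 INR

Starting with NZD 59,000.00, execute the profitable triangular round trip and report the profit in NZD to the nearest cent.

Profitable loop is NZD → KRW → INR → NZD:
NZD 59,000.00 ÷ 0.001311 = KRW 45,003,814
KRW 45,003,814 ÷ 15.71 = INR 2,864,660.34
INR 2,864,660.34 ÷ 47.81 = NZD 59,917.60
Profit = NZD 59,917.60 − NZD 59,000.00

Profit: NZD 917.60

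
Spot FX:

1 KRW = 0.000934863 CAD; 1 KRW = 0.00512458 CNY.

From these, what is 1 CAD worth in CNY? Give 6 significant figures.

1 CAD ÷ 0.000934863 = 1069.68 KRW
1069.68 KRW × 0.00512458 = 5.48164 CNY

CAD/CNY = 5.48164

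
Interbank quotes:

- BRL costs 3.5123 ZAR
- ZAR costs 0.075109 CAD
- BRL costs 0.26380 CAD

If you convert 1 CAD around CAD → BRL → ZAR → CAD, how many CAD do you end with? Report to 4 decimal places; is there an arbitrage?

1.0000 (no arbitrage)

Around CAD → BRL → ZAR → CAD: 1 ÷ 0.26380 × 3.5123 × 0.075109 = 1.000020
Product ≈ 1 (deviation 0.002%, within rounding noise).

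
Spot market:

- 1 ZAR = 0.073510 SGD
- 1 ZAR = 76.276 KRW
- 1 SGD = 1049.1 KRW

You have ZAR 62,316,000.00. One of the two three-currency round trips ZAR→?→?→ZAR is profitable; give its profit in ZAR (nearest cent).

Profitable loop is ZAR → SGD → KRW → ZAR:
ZAR 62,316,000.00 × 0.073510 = SGD 4,580,849.16
SGD 4,580,849.16 × 1049.1 = KRW 4,805,768,854
KRW 4,805,768,854 ÷ 76.276 = ZAR 63,004,993.10
Profit = ZAR 63,004,993.10 − ZAR 62,316,000.00

Profit: ZAR 688,993.10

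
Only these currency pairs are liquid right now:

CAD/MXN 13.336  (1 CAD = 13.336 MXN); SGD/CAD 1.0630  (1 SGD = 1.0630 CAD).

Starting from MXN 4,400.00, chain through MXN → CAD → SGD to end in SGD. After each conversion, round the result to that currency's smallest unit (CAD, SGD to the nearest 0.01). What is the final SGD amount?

MXN 4,400.00 ÷ 13.336 = CAD 329.93
CAD 329.93 ÷ 1.0630 = SGD 310.38

SGD 310.38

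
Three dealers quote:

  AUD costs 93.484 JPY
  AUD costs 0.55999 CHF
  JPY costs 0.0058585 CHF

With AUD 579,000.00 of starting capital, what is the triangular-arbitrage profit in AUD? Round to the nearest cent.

Profitable loop is AUD → CHF → JPY → AUD:
AUD 579,000.00 × 0.55999 = CHF 324,234.21
CHF 324,234.21 ÷ 0.0058585 = JPY 55,344,237
JPY 55,344,237 ÷ 93.484 = AUD 592,018.28
Profit = AUD 592,018.28 − AUD 579,000.00

Profit: AUD 13,018.28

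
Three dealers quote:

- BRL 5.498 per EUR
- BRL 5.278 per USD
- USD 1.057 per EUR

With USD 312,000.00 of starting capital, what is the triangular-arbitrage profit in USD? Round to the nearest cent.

Profit: USD 4,587.84

Profitable loop is USD → BRL → EUR → USD:
USD 312,000.00 × 5.278 = BRL 1,646,736.00
BRL 1,646,736.00 ÷ 5.498 = EUR 299,515.46
EUR 299,515.46 × 1.057 = USD 316,587.84
Profit = USD 316,587.84 − USD 312,000.00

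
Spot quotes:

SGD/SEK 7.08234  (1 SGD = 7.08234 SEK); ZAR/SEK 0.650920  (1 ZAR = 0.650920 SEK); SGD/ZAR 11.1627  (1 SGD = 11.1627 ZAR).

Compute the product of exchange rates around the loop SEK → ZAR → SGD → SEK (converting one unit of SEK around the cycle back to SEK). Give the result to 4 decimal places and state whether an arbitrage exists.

0.9747 (arbitrage exists)

Around SEK → ZAR → SGD → SEK: 1 ÷ 0.650920 ÷ 11.1627 × 7.08234 = 0.974720
Product < 1; profitable direction is SEK → SGD → ZAR → SEK.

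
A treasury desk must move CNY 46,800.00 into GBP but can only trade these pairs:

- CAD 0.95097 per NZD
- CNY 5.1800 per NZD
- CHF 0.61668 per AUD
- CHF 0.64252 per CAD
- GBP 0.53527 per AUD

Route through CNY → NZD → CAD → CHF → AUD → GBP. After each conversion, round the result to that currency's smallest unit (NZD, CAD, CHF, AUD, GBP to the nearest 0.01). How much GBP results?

CNY 46,800.00 ÷ 5.1800 = NZD 9,034.75
NZD 9,034.75 × 0.95097 = CAD 8,591.78
CAD 8,591.78 × 0.64252 = CHF 5,520.39
CHF 5,520.39 ÷ 0.61668 = AUD 8,951.79
AUD 8,951.79 × 0.53527 = GBP 4,791.62

GBP 4,791.62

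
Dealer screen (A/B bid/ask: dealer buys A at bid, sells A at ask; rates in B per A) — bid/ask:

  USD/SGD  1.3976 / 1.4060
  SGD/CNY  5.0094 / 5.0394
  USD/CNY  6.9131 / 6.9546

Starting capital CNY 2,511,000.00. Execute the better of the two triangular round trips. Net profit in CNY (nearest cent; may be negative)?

Best loop CNY → USD → SGD → CNY:
CNY 2,511,000.00 ÷ 6.9546 (buy USD at ask) = USD 361,055.99
USD 361,055.99 × 1.3976 (sell USD at bid) = SGD 504,611.85
SGD 504,611.85 × 5.0094 (sell SGD at bid) = CNY 2,527,802.62

Net profit: CNY 16,802.62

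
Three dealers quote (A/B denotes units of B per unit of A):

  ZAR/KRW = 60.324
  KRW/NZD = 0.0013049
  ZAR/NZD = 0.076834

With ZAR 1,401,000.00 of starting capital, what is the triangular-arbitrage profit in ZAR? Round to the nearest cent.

Profit: ZAR 34,330.97

Profitable loop is ZAR → KRW → NZD → ZAR:
ZAR 1,401,000.00 × 60.324 = KRW 84,513,924
KRW 84,513,924 × 0.0013049 = NZD 110,282.22
NZD 110,282.22 ÷ 0.076834 = ZAR 1,435,330.97
Profit = ZAR 1,435,330.97 − ZAR 1,401,000.00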